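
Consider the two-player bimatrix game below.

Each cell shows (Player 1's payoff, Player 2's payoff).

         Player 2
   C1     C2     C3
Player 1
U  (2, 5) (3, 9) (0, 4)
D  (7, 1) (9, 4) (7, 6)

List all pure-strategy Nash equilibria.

The unique pure-strategy Nash equilibrium is (D, C3).

Player 1 against C1: payoffs 2, 7 → best response D.
Player 1 against C2: payoffs 3, 9 → best response D.
Player 1 against C3: payoffs 0, 7 → best response D.
Player 2 against U: payoffs 5, 9, 4 → best response C2.
Player 2 against D: payoffs 1, 4, 6 → best response C3.
Mutual best responses: (D, C3).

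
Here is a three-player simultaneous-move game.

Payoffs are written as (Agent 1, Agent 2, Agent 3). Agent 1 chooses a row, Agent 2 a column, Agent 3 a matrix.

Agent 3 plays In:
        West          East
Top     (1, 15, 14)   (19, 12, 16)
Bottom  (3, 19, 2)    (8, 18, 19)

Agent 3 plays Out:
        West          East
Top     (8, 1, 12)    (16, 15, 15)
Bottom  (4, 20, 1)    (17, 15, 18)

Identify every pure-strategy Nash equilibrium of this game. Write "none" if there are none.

Pure NE: (Bottom, West, In)

Mark each player's best response to every combination of opponents' strategies; a profile where every player is best-responding is a pure Nash equilibrium.
Agent 1 against (West, In): payoffs 1, 3 → best response Bottom.
Agent 1 against (West, Out): payoffs 8, 4 → best response Top.
Agent 1 against (East, In): payoffs 19, 8 → best response Top.
Agent 1 against (East, Out): payoffs 16, 17 → best response Bottom.
Agent 2 against (Top, In): payoffs 15, 12 → best response West.
Agent 2 against (Top, Out): payoffs 1, 15 → best response East.
Agent 2 against (Bottom, In): payoffs 19, 18 → best response West.
Agent 2 against (Bottom, Out): payoffs 20, 15 → best response West.
Agent 3 against (Top, West): payoffs 14, 12 → best response In.
Agent 3 against (Top, East): payoffs 16, 15 → best response In.
Agent 3 against (Bottom, West): payoffs 2, 1 → best response In.
Agent 3 against (Bottom, East): payoffs 19, 18 → best response In.
Mutual best responses: (Bottom, West, In).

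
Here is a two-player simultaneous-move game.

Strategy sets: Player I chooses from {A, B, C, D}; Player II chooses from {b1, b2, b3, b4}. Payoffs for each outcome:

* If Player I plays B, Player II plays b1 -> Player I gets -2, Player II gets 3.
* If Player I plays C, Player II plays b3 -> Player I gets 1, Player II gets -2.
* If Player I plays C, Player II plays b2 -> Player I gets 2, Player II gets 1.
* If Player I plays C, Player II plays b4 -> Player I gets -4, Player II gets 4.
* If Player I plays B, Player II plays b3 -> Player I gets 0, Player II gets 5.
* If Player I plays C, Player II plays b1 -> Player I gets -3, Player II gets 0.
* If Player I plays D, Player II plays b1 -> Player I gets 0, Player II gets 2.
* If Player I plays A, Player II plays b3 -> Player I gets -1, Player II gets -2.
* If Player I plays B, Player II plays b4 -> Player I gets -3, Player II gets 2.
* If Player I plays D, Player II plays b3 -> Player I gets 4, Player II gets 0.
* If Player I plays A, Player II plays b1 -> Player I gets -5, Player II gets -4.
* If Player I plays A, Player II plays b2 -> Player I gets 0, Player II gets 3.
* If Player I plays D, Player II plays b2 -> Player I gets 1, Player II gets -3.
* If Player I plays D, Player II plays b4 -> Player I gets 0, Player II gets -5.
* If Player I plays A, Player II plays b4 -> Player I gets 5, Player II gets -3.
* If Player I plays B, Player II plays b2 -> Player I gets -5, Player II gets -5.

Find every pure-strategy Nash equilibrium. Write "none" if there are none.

The unique pure-strategy Nash equilibrium is (D, b1).

Mark each player's best response to every combination of opponents' strategies; a profile where every player is best-responding is a pure Nash equilibrium.
Player I against b1: payoffs -5, -2, -3, 0 → best response D.
Player I against b2: payoffs 0, -5, 2, 1 → best response C.
Player I against b3: payoffs -1, 0, 1, 4 → best response D.
Player I against b4: payoffs 5, -3, -4, 0 → best response A.
Player II against A: payoffs -4, 3, -2, -3 → best response b2.
Player II against B: payoffs 3, -5, 5, 2 → best response b3.
Player II against C: payoffs 0, 1, -2, 4 → best response b4.
Player II against D: payoffs 2, -3, 0, -5 → best response b1.
Mutual best responses: (D, b1).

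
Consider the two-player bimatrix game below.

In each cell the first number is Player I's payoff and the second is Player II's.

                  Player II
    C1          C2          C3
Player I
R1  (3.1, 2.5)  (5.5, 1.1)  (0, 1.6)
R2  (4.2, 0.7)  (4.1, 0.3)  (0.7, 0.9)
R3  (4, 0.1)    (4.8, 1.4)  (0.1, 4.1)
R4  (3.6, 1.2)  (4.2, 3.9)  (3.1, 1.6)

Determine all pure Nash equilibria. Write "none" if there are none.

No pure-strategy Nash equilibrium.

Player I against C1: payoffs 3.1, 4.2, 4, 3.6 → best response R2.
Player I against C2: payoffs 5.5, 4.1, 4.8, 4.2 → best response R1.
Player I against C3: payoffs 0, 0.7, 0.1, 3.1 → best response R4.
Player II against R1: payoffs 2.5, 1.1, 1.6 → best response C1.
Player II against R2: payoffs 0.7, 0.3, 0.9 → best response C3.
Player II against R3: payoffs 0.1, 1.4, 4.1 → best response C3.
Player II against R4: payoffs 1.2, 3.9, 1.6 → best response C2.
No profile is a mutual best response for all players.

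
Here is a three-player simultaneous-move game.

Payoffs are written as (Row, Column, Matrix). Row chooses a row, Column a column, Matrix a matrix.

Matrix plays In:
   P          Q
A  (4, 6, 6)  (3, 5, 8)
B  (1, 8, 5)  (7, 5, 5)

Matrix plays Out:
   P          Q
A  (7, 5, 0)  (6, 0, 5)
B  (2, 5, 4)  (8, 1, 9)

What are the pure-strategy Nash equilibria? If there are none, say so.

Row against (P, In): payoffs 4, 1 → best response A.
Row against (P, Out): payoffs 7, 2 → best response A.
Row against (Q, In): payoffs 3, 7 → best response B.
Row against (Q, Out): payoffs 6, 8 → best response B.
Column against (A, In): payoffs 6, 5 → best response P.
Column against (A, Out): payoffs 5, 0 → best response P.
Column against (B, In): payoffs 8, 5 → best response P.
Column against (B, Out): payoffs 5, 1 → best response P.
Matrix against (A, P): payoffs 6, 0 → best response In.
Matrix against (A, Q): payoffs 8, 5 → best response In.
Matrix against (B, P): payoffs 5, 4 → best response In.
Matrix against (B, Q): payoffs 5, 9 → best response Out.
Mutual best responses: (A, P, In).

Pure NE: (A, P, In)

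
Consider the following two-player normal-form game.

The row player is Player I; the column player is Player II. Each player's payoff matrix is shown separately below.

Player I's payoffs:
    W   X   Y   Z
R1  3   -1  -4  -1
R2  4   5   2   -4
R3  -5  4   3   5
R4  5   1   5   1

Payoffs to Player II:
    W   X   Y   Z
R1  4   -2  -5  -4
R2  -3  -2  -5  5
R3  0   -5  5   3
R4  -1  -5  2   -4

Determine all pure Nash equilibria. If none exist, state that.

Mark each player's best response to every combination of opponents' strategies; a profile where every player is best-responding is a pure Nash equilibrium.
Player I against W: payoffs 3, 4, -5, 5 → best response R4.
Player I against X: payoffs -1, 5, 4, 1 → best response R2.
Player I against Y: payoffs -4, 2, 3, 5 → best response R4.
Player I against Z: payoffs -1, -4, 5, 1 → best response R3.
Player II against R1: payoffs 4, -2, -5, -4 → best response W.
Player II against R2: payoffs -3, -2, -5, 5 → best response Z.
Player II against R3: payoffs 0, -5, 5, 3 → best response Y.
Player II against R4: payoffs -1, -5, 2, -4 → best response Y.
Mutual best responses: (R4, Y).

(R4, Y)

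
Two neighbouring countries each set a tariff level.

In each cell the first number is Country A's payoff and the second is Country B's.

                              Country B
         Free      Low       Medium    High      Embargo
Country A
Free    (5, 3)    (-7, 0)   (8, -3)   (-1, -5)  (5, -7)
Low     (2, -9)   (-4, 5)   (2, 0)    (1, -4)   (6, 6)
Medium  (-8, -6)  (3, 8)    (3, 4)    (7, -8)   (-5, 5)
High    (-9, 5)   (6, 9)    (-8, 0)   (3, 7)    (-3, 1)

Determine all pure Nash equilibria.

For each strategy profile, look for a profitable unilateral deviation.
(Free, Free): Country A gets 5, best alternative 2; Country B gets 3, best alternative 0. No profitable deviation — NE.
(Free, Low): Country A can switch to Low (-7 → -4). Not NE.
(Free, Medium): Country B can switch to Free (-3 → 3). Not NE.
(Free, High): Country A can switch to Low (-1 → 1). Not NE.
(Free, Embargo): Country A can switch to Low (5 → 6). Not NE.
(Low, Free): Country A can switch to Free (2 → 5). Not NE.
(Low, Low): Country A can switch to Medium (-4 → 3). Not NE.
(Low, Medium): Country A can switch to Free (2 → 8). Not NE.
(Low, High): Country A can switch to Medium (1 → 7). Not NE.
(Low, Embargo): Country A gets 6, best alternative 5; Country B gets 6, best alternative 5. No profitable deviation — NE.
(Medium, Free): Country A can switch to Free (-8 → 5). Not NE.
(Medium, Low): Country A can switch to High (3 → 6). Not NE.
(High, Low): Country A gets 6, best alternative 3; Country B gets 9, best alternative 7. No profitable deviation — NE.
(The remaining 7 profiles each have a profitable deviation by the same check.)

Pure-strategy Nash equilibria: (Free, Free); (Low, Embargo); (High, Low)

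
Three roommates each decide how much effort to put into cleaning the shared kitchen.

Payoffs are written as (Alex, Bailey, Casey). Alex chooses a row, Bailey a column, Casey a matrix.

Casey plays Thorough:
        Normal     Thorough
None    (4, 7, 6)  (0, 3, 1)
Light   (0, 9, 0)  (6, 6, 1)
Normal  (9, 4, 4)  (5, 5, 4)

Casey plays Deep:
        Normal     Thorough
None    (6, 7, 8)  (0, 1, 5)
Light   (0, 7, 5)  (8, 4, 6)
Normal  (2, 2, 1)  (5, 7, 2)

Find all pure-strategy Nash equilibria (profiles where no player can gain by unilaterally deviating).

(None, Normal, Deep)

Alex against (Normal, Thorough): payoffs 4, 0, 9 → best response Normal.
Alex against (Normal, Deep): payoffs 6, 0, 2 → best response None.
Alex against (Thorough, Thorough): payoffs 0, 6, 5 → best response Light.
Alex against (Thorough, Deep): payoffs 0, 8, 5 → best response Light.
Bailey against (None, Thorough): payoffs 7, 3 → best response Normal.
Bailey against (None, Deep): payoffs 7, 1 → best response Normal.
Bailey against (Light, Thorough): payoffs 9, 6 → best response Normal.
Bailey against (Light, Deep): payoffs 7, 4 → best response Normal.
Bailey against (Normal, Thorough): payoffs 4, 5 → best response Thorough.
Bailey against (Normal, Deep): payoffs 2, 7 → best response Thorough.
Casey against (None, Normal): payoffs 6, 8 → best response Deep.
Casey against (None, Thorough): payoffs 1, 5 → best response Deep.
Casey against (Light, Normal): payoffs 0, 5 → best response Deep.
Casey against (Light, Thorough): payoffs 1, 6 → best response Deep.
Casey against (Normal, Normal): payoffs 4, 1 → best response Thorough.
Casey against (Normal, Thorough): payoffs 4, 2 → best response Thorough.
Mutual best responses: (None, Normal, Deep).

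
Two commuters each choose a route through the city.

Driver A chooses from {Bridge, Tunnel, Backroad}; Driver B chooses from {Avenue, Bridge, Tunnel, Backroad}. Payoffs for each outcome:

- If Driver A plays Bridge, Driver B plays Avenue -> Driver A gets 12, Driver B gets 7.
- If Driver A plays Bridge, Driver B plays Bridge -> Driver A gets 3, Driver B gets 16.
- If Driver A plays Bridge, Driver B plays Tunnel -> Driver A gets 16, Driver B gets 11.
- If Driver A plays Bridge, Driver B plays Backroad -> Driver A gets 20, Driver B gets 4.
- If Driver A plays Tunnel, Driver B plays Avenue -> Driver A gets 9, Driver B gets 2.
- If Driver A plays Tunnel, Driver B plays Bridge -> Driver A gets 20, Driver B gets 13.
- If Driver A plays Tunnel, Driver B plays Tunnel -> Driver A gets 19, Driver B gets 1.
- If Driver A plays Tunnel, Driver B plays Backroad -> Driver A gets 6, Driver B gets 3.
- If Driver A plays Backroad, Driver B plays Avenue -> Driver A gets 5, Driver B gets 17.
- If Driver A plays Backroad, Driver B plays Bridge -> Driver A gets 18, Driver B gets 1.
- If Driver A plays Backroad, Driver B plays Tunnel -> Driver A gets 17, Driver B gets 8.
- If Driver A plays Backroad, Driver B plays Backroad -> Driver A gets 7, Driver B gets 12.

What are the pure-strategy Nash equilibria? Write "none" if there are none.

Driver A against Avenue: payoffs 12, 9, 5 → best response Bridge.
Driver A against Bridge: payoffs 3, 20, 18 → best response Tunnel.
Driver A against Tunnel: payoffs 16, 19, 17 → best response Tunnel.
Driver A against Backroad: payoffs 20, 6, 7 → best response Bridge.
Driver B against Bridge: payoffs 7, 16, 11, 4 → best response Bridge.
Driver B against Tunnel: payoffs 2, 13, 1, 3 → best response Bridge.
Driver B against Backroad: payoffs 17, 1, 8, 12 → best response Avenue.
Mutual best responses: (Tunnel, Bridge).

Pure NE: (Tunnel, Bridge)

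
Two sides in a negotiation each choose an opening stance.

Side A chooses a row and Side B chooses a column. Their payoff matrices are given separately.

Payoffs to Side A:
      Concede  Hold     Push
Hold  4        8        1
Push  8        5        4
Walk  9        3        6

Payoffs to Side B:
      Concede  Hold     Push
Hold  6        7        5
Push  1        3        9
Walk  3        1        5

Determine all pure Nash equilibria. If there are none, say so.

(Hold, Concede): Side A can switch to Push (4 → 8). Not NE.
(Hold, Hold): Side A gets 8, best alternative 5; Side B gets 7, best alternative 6. No profitable deviation — NE.
(Hold, Push): Side A can switch to Push (1 → 4). Not NE.
(Push, Concede): Side A can switch to Walk (8 → 9). Not NE.
(Push, Hold): Side A can switch to Hold (5 → 8). Not NE.
(Push, Push): Side A can switch to Walk (4 → 6). Not NE.
(Walk, Concede): Side B can switch to Push (3 → 5). Not NE.
(Walk, Hold): Side A can switch to Hold (3 → 8). Not NE.
(Walk, Push): Side A gets 6, best alternative 4; Side B gets 5, best alternative 3. No profitable deviation — NE.

(Hold, Hold) and (Walk, Push)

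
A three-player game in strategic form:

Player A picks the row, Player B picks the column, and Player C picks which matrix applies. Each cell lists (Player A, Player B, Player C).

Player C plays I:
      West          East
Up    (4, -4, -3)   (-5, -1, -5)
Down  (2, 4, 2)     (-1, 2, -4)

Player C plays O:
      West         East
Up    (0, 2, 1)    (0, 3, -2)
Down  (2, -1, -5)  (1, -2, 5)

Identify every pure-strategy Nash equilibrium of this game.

This game has no pure Nash equilibrium.

(Up, West, I): Player B can switch to East (-4 → -1). Not NE.
(Up, West, O): Player A can switch to Down (0 → 2). Not NE.
(Up, East, I): Player A can switch to Down (-5 → -1). Not NE.
(Up, East, O): Player A can switch to Down (0 → 1). Not NE.
(Down, West, I): Player A can switch to Up (2 → 4). Not NE.
(Down, West, O): Player C can switch to I (-5 → 2). Not NE.
(Down, East, I): Player B can switch to West (2 → 4). Not NE.
(Down, East, O): Player B can switch to West (-2 → -1). Not NE.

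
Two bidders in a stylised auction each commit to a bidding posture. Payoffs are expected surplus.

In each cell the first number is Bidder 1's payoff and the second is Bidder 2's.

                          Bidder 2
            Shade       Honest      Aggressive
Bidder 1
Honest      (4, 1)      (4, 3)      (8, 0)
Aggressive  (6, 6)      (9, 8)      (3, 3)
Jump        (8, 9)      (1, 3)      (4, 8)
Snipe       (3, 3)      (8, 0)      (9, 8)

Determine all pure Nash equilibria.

Check each profile: it is a Nash equilibrium iff no player can strictly gain by switching unilaterally.
(Honest, Shade): Bidder 1 can switch to Aggressive (4 → 6). Not NE.
(Honest, Honest): Bidder 1 can switch to Aggressive (4 → 9). Not NE.
(Honest, Aggressive): Bidder 1 can switch to Snipe (8 → 9). Not NE.
(Aggressive, Shade): Bidder 1 can switch to Jump (6 → 8). Not NE.
(Aggressive, Honest): Bidder 1 gets 9, best alternative 8; Bidder 2 gets 8, best alternative 6. No profitable deviation — NE.
(Aggressive, Aggressive): Bidder 1 can switch to Honest (3 → 8). Not NE.
(Jump, Shade): Bidder 1 gets 8, best alternative 6; Bidder 2 gets 9, best alternative 8. No profitable deviation — NE.
(Jump, Honest): Bidder 1 can switch to Honest (1 → 4). Not NE.
(Jump, Aggressive): Bidder 1 can switch to Honest (4 → 8). Not NE.
(Snipe, Shade): Bidder 1 can switch to Honest (3 → 4). Not NE.
(Snipe, Honest): Bidder 1 can switch to Aggressive (8 → 9). Not NE.
(Snipe, Aggressive): Bidder 1 gets 9, best alternative 8; Bidder 2 gets 8, best alternative 3. No profitable deviation — NE.

(Aggressive, Honest), (Jump, Shade), (Snipe, Aggressive)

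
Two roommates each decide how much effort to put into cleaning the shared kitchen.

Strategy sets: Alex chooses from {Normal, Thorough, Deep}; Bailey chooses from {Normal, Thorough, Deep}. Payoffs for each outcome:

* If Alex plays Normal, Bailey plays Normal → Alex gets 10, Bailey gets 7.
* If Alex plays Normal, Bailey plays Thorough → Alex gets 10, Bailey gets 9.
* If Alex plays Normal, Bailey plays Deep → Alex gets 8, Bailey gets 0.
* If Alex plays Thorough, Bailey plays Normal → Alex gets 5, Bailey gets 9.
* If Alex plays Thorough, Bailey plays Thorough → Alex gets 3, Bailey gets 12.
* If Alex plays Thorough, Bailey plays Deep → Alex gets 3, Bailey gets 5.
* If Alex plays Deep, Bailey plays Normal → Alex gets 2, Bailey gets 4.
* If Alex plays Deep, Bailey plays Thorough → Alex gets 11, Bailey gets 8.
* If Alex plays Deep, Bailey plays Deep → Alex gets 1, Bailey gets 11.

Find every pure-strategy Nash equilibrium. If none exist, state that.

none

Check each profile: it is a Nash equilibrium iff no player can strictly gain by switching unilaterally.
(Normal, Normal): Bailey can switch to Thorough (7 → 9). Not NE.
(Normal, Thorough): Alex can switch to Deep (10 → 11). Not NE.
(Normal, Deep): Bailey can switch to Normal (0 → 7). Not NE.
(Thorough, Normal): Alex can switch to Normal (5 → 10). Not NE.
(Thorough, Thorough): Alex can switch to Normal (3 → 10). Not NE.
(Thorough, Deep): Alex can switch to Normal (3 → 8). Not NE.
(The remaining 3 profiles each have a profitable deviation by the same check.)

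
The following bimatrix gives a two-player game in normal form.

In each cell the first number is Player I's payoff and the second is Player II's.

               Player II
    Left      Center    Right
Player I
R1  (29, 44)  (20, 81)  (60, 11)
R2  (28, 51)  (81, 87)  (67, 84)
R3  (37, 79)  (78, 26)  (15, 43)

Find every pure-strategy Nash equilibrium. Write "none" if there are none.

Player I against Left: payoffs 29, 28, 37 → best response R3.
Player I against Center: payoffs 20, 81, 78 → best response R2.
Player I against Right: payoffs 60, 67, 15 → best response R2.
Player II against R1: payoffs 44, 81, 11 → best response Center.
Player II against R2: payoffs 51, 87, 84 → best response Center.
Player II against R3: payoffs 79, 26, 43 → best response Left.
Mutual best responses: (R2, Center); (R3, Left).

The pure Nash equilibria are (R2, Center); (R3, Left).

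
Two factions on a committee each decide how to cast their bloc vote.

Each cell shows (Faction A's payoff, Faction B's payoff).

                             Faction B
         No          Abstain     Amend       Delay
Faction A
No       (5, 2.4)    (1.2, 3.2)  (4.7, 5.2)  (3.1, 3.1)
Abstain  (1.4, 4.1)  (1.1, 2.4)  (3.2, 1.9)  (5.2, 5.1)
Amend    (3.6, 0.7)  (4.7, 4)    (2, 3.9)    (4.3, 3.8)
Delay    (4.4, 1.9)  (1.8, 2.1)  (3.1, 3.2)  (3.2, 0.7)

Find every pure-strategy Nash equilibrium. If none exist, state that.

For each player, find the best response to each opponent profile; mutual best responses are the pure NE.
Faction A against No: payoffs 5, 1.4, 3.6, 4.4 → best response No.
Faction A against Abstain: payoffs 1.2, 1.1, 4.7, 1.8 → best response Amend.
Faction A against Amend: payoffs 4.7, 3.2, 2, 3.1 → best response No.
Faction A against Delay: payoffs 3.1, 5.2, 4.3, 3.2 → best response Abstain.
Faction B against No: payoffs 2.4, 3.2, 5.2, 3.1 → best response Amend.
Faction B against Abstain: payoffs 4.1, 2.4, 1.9, 5.1 → best response Delay.
Faction B against Amend: payoffs 0.7, 4, 3.9, 3.8 → best response Abstain.
Faction B against Delay: payoffs 1.9, 2.1, 3.2, 0.7 → best response Amend.
Mutual best responses: (No, Amend); (Abstain, Delay); (Amend, Abstain).

(No, Amend) and (Abstain, Delay) and (Amend, Abstain)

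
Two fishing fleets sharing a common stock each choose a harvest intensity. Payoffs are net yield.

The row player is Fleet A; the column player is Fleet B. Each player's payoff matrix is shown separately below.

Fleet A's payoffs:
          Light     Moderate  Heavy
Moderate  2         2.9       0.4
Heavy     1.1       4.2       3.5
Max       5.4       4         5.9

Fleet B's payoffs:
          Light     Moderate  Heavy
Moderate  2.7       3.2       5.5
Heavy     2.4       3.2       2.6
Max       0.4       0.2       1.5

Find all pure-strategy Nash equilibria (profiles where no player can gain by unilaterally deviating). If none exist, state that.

For each strategy profile, look for a profitable unilateral deviation.
(Moderate, Light): Fleet A can switch to Max (2 → 5.4). Not NE.
(Moderate, Moderate): Fleet A can switch to Heavy (2.9 → 4.2). Not NE.
(Moderate, Heavy): Fleet A can switch to Heavy (0.4 → 3.5). Not NE.
(Heavy, Light): Fleet A can switch to Moderate (1.1 → 2). Not NE.
(Heavy, Moderate): Fleet A gets 4.2, best alternative 4; Fleet B gets 3.2, best alternative 2.6. No profitable deviation — NE.
(Heavy, Heavy): Fleet A can switch to Max (3.5 → 5.9). Not NE.
(Max, Light): Fleet B can switch to Heavy (0.4 → 1.5). Not NE.
(Max, Moderate): Fleet A can switch to Heavy (4 → 4.2). Not NE.
(Max, Heavy): Fleet A gets 5.9, best alternative 3.5; Fleet B gets 1.5, best alternative 0.4. No profitable deviation — NE.

(Heavy, Moderate), (Max, Heavy)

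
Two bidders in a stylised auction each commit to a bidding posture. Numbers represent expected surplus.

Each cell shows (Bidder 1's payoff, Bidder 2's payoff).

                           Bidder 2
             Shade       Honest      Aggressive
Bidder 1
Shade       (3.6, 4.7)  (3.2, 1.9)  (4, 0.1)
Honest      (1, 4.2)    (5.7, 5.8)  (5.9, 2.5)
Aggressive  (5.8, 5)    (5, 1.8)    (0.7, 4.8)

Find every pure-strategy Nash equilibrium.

For each strategy profile, look for a profitable unilateral deviation.
(Shade, Shade): Bidder 1 can switch to Aggressive (3.6 → 5.8). Not NE.
(Shade, Honest): Bidder 1 can switch to Honest (3.2 → 5.7). Not NE.
(Shade, Aggressive): Bidder 1 can switch to Honest (4 → 5.9). Not NE.
(Honest, Shade): Bidder 1 can switch to Shade (1 → 3.6). Not NE.
(Honest, Honest): Bidder 1 gets 5.7, best alternative 5; Bidder 2 gets 5.8, best alternative 4.2. No profitable deviation — NE.
(Honest, Aggressive): Bidder 2 can switch to Shade (2.5 → 4.2). Not NE.
(Aggressive, Shade): Bidder 1 gets 5.8, best alternative 3.6; Bidder 2 gets 5, best alternative 4.8. No profitable deviation — NE.
(Aggressive, Honest): Bidder 1 can switch to Honest (5 → 5.7). Not NE.
(Aggressive, Aggressive): Bidder 1 can switch to Shade (0.7 → 4). Not NE.

(Honest, Honest), (Aggressive, Shade)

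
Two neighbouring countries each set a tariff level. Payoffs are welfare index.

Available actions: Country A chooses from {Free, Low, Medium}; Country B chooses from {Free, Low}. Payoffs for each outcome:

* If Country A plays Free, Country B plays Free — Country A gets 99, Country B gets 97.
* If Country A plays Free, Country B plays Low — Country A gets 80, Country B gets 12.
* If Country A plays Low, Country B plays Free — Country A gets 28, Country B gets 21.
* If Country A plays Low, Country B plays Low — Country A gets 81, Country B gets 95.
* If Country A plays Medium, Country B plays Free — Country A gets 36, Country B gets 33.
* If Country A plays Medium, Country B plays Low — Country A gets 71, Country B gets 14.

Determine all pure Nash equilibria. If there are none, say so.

(Free, Free): Country A gets 99, best alternative 36; Country B gets 97, best alternative 12. No profitable deviation — NE.
(Free, Low): Country A can switch to Low (80 → 81). Not NE.
(Low, Free): Country A can switch to Free (28 → 99). Not NE.
(Low, Low): Country A gets 81, best alternative 80; Country B gets 95, best alternative 21. No profitable deviation — NE.
(Medium, Free): Country A can switch to Free (36 → 99). Not NE.
(Medium, Low): Country A can switch to Free (71 → 80). Not NE.

(Free, Free); (Low, Low)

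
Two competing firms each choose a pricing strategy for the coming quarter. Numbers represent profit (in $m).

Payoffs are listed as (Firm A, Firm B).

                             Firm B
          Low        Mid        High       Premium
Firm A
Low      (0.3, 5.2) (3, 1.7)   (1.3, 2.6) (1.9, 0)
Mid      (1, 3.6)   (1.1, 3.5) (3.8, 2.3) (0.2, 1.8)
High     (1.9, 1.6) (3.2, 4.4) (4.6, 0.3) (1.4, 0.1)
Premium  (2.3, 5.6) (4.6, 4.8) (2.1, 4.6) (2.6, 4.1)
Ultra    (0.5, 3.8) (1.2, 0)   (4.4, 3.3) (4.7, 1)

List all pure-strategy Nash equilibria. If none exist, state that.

For each strategy profile, look for a profitable unilateral deviation.
(Low, Low): Firm A can switch to Mid (0.3 → 1). Not NE.
(Low, Mid): Firm A can switch to High (3 → 3.2). Not NE.
(Low, High): Firm A can switch to Mid (1.3 → 3.8). Not NE.
(Low, Premium): Firm A can switch to Premium (1.9 → 2.6). Not NE.
(Mid, Low): Firm A can switch to High (1 → 1.9). Not NE.
(Mid, Mid): Firm A can switch to Low (1.1 → 3). Not NE.
(Mid, High): Firm A can switch to High (3.8 → 4.6). Not NE.
(Mid, Premium): Firm A can switch to Low (0.2 → 1.9). Not NE.
(High, Low): Firm A can switch to Premium (1.9 → 2.3). Not NE.
(High, Mid): Firm A can switch to Premium (3.2 → 4.6). Not NE.
(Premium, Low): Firm A gets 2.3, best alternative 1.9; Firm B gets 5.6, best alternative 4.8. No profitable deviation — NE.
(The remaining 9 profiles each have a profitable deviation by the same check.)

Pure NE: (Premium, Low)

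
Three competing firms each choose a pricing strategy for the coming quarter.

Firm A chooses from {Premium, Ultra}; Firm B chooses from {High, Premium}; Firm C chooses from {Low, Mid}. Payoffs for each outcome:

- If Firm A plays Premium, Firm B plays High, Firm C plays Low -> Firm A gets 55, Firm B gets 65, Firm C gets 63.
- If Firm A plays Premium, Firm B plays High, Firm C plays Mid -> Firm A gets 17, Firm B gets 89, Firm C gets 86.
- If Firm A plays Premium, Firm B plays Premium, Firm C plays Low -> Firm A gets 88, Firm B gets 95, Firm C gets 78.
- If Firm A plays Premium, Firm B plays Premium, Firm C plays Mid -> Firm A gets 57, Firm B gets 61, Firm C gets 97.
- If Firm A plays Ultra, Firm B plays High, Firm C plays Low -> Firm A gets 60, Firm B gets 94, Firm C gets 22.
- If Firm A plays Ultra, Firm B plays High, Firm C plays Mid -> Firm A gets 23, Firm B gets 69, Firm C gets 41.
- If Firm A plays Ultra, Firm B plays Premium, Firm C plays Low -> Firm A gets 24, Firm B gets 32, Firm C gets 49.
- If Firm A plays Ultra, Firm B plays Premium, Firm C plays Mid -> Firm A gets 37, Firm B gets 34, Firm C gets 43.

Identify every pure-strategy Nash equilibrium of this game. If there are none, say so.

(Ultra, High, Mid)

Firm A against (High, Low): payoffs 55, 60 → best response Ultra.
Firm A against (High, Mid): payoffs 17, 23 → best response Ultra.
Firm A against (Premium, Low): payoffs 88, 24 → best response Premium.
Firm A against (Premium, Mid): payoffs 57, 37 → best response Premium.
Firm B against (Premium, Low): payoffs 65, 95 → best response Premium.
Firm B against (Premium, Mid): payoffs 89, 61 → best response High.
Firm B against (Ultra, Low): payoffs 94, 32 → best response High.
Firm B against (Ultra, Mid): payoffs 69, 34 → best response High.
Firm C against (Premium, High): payoffs 63, 86 → best response Mid.
Firm C against (Premium, Premium): payoffs 78, 97 → best response Mid.
Firm C against (Ultra, High): payoffs 22, 41 → best response Mid.
Firm C against (Ultra, Premium): payoffs 49, 43 → best response Low.
Mutual best responses: (Ultra, High, Mid).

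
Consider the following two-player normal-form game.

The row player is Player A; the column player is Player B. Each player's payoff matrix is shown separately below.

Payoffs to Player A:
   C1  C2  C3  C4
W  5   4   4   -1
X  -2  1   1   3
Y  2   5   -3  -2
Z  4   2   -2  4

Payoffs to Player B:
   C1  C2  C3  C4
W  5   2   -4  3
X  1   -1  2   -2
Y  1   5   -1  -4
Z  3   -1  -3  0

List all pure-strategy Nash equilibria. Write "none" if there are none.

(W, C1); (Y, C2)

(W, C1): Player A gets 5, best alternative 4; Player B gets 5, best alternative 3. No profitable deviation — NE.
(W, C2): Player A can switch to Y (4 → 5). Not NE.
(W, C3): Player B can switch to C1 (-4 → 5). Not NE.
(W, C4): Player A can switch to X (-1 → 3). Not NE.
(X, C1): Player A can switch to W (-2 → 5). Not NE.
(X, C2): Player A can switch to W (1 → 4). Not NE.
(X, C3): Player A can switch to W (1 → 4). Not NE.
(X, C4): Player A can switch to Z (3 → 4). Not NE.
(Y, C1): Player A can switch to W (2 → 5). Not NE.
(Y, C2): Player A gets 5, best alternative 4; Player B gets 5, best alternative 1. No profitable deviation — NE.
(Y, C3): Player A can switch to W (-3 → 4). Not NE.
(Y, C4): Player A can switch to W (-2 → -1). Not NE.
(Z, C1): Player A can switch to W (4 → 5). Not NE.
(Z, C2): Player A can switch to W (2 → 4). Not NE.
(The remaining 2 profiles each have a profitable deviation by the same check.)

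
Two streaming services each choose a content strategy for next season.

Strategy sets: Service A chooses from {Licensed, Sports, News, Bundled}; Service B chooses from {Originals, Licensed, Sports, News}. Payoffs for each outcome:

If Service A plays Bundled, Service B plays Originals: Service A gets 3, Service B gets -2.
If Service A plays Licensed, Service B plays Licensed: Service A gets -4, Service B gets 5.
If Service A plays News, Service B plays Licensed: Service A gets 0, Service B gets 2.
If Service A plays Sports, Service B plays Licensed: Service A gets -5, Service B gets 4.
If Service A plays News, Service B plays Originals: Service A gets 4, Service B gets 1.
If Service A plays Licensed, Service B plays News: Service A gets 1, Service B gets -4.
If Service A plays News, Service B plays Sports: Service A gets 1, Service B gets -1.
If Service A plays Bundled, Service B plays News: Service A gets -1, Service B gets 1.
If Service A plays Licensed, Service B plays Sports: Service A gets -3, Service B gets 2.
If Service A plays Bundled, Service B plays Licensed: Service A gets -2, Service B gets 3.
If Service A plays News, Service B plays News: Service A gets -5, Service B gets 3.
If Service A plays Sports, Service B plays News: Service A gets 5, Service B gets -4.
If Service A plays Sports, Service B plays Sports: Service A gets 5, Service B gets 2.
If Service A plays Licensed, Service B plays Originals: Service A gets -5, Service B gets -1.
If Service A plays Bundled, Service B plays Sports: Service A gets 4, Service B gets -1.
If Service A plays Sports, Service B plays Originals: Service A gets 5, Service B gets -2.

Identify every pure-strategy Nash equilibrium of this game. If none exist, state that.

This game has no pure Nash equilibrium.

Service A against Originals: payoffs -5, 5, 4, 3 → best response Sports.
Service A against Licensed: payoffs -4, -5, 0, -2 → best response News.
Service A against Sports: payoffs -3, 5, 1, 4 → best response Sports.
Service A against News: payoffs 1, 5, -5, -1 → best response Sports.
Service B against Licensed: payoffs -1, 5, 2, -4 → best response Licensed.
Service B against Sports: payoffs -2, 4, 2, -4 → best response Licensed.
Service B against News: payoffs 1, 2, -1, 3 → best response News.
Service B against Bundled: payoffs -2, 3, -1, 1 → best response Licensed.
No profile is a mutual best response for all players.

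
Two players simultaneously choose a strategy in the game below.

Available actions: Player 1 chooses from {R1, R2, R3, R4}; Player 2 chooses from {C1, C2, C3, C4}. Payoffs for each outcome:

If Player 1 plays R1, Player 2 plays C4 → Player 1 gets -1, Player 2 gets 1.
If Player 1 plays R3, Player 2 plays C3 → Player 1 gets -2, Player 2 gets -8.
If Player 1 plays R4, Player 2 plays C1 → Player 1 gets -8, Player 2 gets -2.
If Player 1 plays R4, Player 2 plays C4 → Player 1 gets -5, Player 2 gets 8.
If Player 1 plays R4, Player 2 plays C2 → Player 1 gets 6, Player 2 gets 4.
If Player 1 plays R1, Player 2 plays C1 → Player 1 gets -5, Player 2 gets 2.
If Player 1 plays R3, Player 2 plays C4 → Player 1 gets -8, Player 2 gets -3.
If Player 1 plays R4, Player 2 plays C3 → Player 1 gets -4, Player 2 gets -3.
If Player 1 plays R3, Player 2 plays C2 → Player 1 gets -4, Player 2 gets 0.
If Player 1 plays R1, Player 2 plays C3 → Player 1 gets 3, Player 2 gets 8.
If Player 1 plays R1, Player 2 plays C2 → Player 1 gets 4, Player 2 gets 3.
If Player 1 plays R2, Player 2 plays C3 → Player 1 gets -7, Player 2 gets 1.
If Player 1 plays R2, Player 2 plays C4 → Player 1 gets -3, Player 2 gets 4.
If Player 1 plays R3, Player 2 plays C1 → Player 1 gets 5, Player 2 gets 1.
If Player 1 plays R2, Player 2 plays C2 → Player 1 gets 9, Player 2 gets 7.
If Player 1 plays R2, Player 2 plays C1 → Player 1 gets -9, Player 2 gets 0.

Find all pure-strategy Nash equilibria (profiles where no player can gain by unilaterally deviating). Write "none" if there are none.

(R1, C3) and (R2, C2) and (R3, C1)

Check each profile: it is a Nash equilibrium iff no player can strictly gain by switching unilaterally.
(R1, C1): Player 1 can switch to R3 (-5 → 5). Not NE.
(R1, C2): Player 1 can switch to R2 (4 → 9). Not NE.
(R1, C3): Player 1 gets 3, best alternative -2; Player 2 gets 8, best alternative 3. No profitable deviation — NE.
(R1, C4): Player 2 can switch to C1 (1 → 2). Not NE.
(R2, C1): Player 1 can switch to R1 (-9 → -5). Not NE.
(R2, C2): Player 1 gets 9, best alternative 6; Player 2 gets 7, best alternative 4. No profitable deviation — NE.
(R2, C3): Player 1 can switch to R1 (-7 → 3). Not NE.
(R2, C4): Player 1 can switch to R1 (-3 → -1). Not NE.
(R3, C1): Player 1 gets 5, best alternative -5; Player 2 gets 1, best alternative 0. No profitable deviation — NE.
(R3, C2): Player 1 can switch to R1 (-4 → 4). Not NE.
(R3, C3): Player 1 can switch to R1 (-2 → 3). Not NE.
(R3, C4): Player 1 can switch to R1 (-8 → -1). Not NE.
(R4, C1): Player 1 can switch to R1 (-8 → -5). Not NE.
(R4, C2): Player 1 can switch to R2 (6 → 9). Not NE.
(R4, C3): Player 1 can switch to R1 (-4 → 3). Not NE.
(The remaining 1 profile has a profitable deviation by the same check.)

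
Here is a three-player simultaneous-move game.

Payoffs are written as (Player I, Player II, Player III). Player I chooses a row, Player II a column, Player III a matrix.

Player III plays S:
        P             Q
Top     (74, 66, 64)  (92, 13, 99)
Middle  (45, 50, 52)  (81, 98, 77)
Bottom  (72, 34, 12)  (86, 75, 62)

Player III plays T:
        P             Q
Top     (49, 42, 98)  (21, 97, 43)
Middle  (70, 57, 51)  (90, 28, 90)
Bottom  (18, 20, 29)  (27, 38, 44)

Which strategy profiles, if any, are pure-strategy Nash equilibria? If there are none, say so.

No pure-strategy Nash equilibrium.

Player I against (P, S): payoffs 74, 45, 72 → best response Top.
Player I against (P, T): payoffs 49, 70, 18 → best response Middle.
Player I against (Q, S): payoffs 92, 81, 86 → best response Top.
Player I against (Q, T): payoffs 21, 90, 27 → best response Middle.
Player II against (Top, S): payoffs 66, 13 → best response P.
Player II against (Top, T): payoffs 42, 97 → best response Q.
Player II against (Middle, S): payoffs 50, 98 → best response Q.
Player II against (Middle, T): payoffs 57, 28 → best response P.
Player II against (Bottom, S): payoffs 34, 75 → best response Q.
Player II against (Bottom, T): payoffs 20, 38 → best response Q.
Player III against (Top, P): payoffs 64, 98 → best response T.
Player III against (Top, Q): payoffs 99, 43 → best response S.
Player III against (Middle, P): payoffs 52, 51 → best response S.
Player III against (Middle, Q): payoffs 77, 90 → best response T.
Player III against (Bottom, P): payoffs 12, 29 → best response T.
Player III against (Bottom, Q): payoffs 62, 44 → best response S.
No profile is a mutual best response for all players.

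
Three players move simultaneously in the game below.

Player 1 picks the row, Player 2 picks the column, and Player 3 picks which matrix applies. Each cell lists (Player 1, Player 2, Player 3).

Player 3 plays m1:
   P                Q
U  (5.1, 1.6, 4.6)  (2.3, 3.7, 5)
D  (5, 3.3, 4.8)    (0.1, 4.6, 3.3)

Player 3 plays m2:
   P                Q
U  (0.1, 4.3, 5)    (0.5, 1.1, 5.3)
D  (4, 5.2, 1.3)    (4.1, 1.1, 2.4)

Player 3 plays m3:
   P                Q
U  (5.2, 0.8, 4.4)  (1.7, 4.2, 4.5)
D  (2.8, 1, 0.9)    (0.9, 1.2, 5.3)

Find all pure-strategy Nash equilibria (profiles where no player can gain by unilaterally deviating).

No pure-strategy Nash equilibrium.

For each strategy profile, look for a profitable unilateral deviation.
(U, P, m1): Player 2 can switch to Q (1.6 → 3.7). Not NE.
(U, P, m2): Player 1 can switch to D (0.1 → 4). Not NE.
(U, P, m3): Player 2 can switch to Q (0.8 → 4.2). Not NE.
(U, Q, m1): Player 3 can switch to m2 (5 → 5.3). Not NE.
(U, Q, m2): Player 1 can switch to D (0.5 → 4.1). Not NE.
(U, Q, m3): Player 3 can switch to m1 (4.5 → 5). Not NE.
(D, P, m1): Player 1 can switch to U (5 → 5.1). Not NE.
(D, P, m2): Player 3 can switch to m1 (1.3 → 4.8). Not NE.
(D, P, m3): Player 1 can switch to U (2.8 → 5.2). Not NE.
(D, Q, m1): Player 1 can switch to U (0.1 → 2.3). Not NE.
(D, Q, m2): Player 2 can switch to P (1.1 → 5.2). Not NE.
(D, Q, m3): Player 1 can switch to U (0.9 → 1.7). Not NE.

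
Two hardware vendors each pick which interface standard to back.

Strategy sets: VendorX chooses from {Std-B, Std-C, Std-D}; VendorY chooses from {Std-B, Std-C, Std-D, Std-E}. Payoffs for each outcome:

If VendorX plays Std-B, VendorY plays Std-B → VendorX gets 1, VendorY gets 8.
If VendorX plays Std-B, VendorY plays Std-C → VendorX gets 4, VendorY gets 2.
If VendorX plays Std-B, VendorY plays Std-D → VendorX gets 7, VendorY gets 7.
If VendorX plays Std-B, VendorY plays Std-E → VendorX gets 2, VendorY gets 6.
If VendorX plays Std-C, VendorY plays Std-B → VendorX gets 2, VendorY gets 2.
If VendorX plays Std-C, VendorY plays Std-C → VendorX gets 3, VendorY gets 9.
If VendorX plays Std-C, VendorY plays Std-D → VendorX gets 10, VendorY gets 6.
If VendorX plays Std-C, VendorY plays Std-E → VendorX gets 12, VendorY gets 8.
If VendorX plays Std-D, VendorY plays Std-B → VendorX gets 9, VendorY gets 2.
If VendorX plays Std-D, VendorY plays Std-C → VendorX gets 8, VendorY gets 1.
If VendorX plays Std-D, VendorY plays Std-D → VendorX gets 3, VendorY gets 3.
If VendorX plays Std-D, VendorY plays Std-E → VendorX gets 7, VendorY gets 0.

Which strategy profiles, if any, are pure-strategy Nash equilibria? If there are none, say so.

There is no pure-strategy Nash equilibrium.

VendorX against Std-B: payoffs 1, 2, 9 → best response Std-D.
VendorX against Std-C: payoffs 4, 3, 8 → best response Std-D.
VendorX against Std-D: payoffs 7, 10, 3 → best response Std-C.
VendorX against Std-E: payoffs 2, 12, 7 → best response Std-C.
VendorY against Std-B: payoffs 8, 2, 7, 6 → best response Std-B.
VendorY against Std-C: payoffs 2, 9, 6, 8 → best response Std-C.
VendorY against Std-D: payoffs 2, 1, 3, 0 → best response Std-D.
No profile is a mutual best response for all players.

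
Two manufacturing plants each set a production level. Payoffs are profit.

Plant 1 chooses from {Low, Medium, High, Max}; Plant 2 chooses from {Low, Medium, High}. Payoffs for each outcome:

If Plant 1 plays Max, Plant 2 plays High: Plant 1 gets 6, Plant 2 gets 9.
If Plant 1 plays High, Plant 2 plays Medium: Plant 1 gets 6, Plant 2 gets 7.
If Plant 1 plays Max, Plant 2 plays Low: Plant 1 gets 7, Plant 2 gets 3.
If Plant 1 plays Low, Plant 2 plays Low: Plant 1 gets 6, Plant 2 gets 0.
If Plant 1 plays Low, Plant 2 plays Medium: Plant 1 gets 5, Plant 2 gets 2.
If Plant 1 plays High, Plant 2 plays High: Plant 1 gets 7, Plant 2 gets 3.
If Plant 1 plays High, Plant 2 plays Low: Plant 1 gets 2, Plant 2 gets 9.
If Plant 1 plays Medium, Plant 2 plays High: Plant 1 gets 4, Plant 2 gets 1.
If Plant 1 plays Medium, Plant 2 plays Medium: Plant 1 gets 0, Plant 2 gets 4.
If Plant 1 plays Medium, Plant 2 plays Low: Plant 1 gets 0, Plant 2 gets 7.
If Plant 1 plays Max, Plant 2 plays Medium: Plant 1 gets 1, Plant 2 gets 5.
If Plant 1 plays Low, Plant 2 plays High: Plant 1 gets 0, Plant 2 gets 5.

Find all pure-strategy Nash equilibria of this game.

Check each profile: it is a Nash equilibrium iff no player can strictly gain by switching unilaterally.
(Low, Low): Plant 1 can switch to Max (6 → 7). Not NE.
(Low, Medium): Plant 1 can switch to High (5 → 6). Not NE.
(Low, High): Plant 1 can switch to Medium (0 → 4). Not NE.
(Medium, Low): Plant 1 can switch to Low (0 → 6). Not NE.
(Medium, Medium): Plant 1 can switch to Low (0 → 5). Not NE.
(Medium, High): Plant 1 can switch to High (4 → 7). Not NE.
(High, Low): Plant 1 can switch to Low (2 → 6). Not NE.
(High, Medium): Plant 2 can switch to Low (7 → 9). Not NE.
(High, High): Plant 2 can switch to Low (3 → 9). Not NE.
(Max, Low): Plant 2 can switch to Medium (3 → 5). Not NE.
(The remaining 2 profiles each have a profitable deviation by the same check.)

No pure-strategy Nash equilibrium.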